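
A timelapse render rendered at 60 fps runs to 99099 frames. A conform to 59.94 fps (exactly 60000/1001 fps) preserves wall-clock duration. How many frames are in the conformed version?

99000 frames

Target frames = source frames × (target rate / source rate) = 99099 × (60000/1001)/(60) = 99099 × 1000/1001 = 99000.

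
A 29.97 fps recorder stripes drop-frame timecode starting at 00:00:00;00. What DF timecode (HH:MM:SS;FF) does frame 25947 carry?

00:14:25;23

Each 10-minute DF block holds 10 × 60 × 30 − 9 × 2 = 17982 frames. 25947 ÷ 17982 → 1 full block, remainder 7965.
Within the partial block the first minute is 1800 frames and each further minute 1798, so 4 further minute boundaries passed. Total skipped labels = 18 × 1 + 2 × 4 = 26.
Non-drop label index = 25947 + 26 = 25973; at 30 labels/s that is 00:14:25:23, i.e. DF 00:14:25;23.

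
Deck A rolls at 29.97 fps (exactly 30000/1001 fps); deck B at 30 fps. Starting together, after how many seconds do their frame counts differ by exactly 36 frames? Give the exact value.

The gap grows by |30 − 30000/1001| = 30/1001 frames per second.
Time for a 36-frame gap: 36 ÷ (30/1001) = 1201.2 s.

1201.2 seconds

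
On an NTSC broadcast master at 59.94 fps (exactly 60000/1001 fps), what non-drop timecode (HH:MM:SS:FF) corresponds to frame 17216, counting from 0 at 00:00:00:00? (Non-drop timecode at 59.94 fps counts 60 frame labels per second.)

17216 ÷ 60 = 286 full seconds, remainder 56 frames.
286 s = 0 h 4 min 46 s.
Timecode: 00:04:46:56.

00:04:46:56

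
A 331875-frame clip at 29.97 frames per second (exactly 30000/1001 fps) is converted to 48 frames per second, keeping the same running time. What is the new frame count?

531531 frames

Target frames = source frames × (target rate / source rate) = 331875 × (48)/(30000/1001) = 331875 × 1001/625 = 531531.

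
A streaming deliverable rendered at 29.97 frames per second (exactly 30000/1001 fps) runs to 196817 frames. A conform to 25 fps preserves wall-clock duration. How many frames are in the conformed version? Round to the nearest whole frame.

Frames at target rate = 196817 × (25) / (30000/1001) = 197013817/1200 ≈ 164178.181.
Nearest whole frame: 164178.

164178 frames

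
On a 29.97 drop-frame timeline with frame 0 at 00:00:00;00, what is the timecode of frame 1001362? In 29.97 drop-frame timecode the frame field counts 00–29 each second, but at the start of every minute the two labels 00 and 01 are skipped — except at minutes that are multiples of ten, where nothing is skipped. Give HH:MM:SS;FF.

09:16:52;04

Each 10-minute DF block holds 10 × 60 × 30 − 9 × 2 = 17982 frames. 1001362 ÷ 17982 → 55 full blocks, remainder 12352.
Within the partial block the first minute is 1800 frames and each further minute 1798, so 6 further minute boundaries passed. Total skipped labels = 18 × 55 + 2 × 6 = 1002.
Non-drop label index = 1001362 + 1002 = 1002364; at 30 labels/s that is 09:16:52:04, i.e. DF 09:16:52;04.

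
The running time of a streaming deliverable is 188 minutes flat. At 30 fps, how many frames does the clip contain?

338400 frames

188 min = 11280 s.
Frames = 11280 × 30 = 338400.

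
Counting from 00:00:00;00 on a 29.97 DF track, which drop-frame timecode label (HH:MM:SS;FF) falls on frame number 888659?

08:14:11;19

Ten DF minutes hold 17982 frames, so frame 888659 lies in block 49 (frames 881118–899099) with 7541 frames into that block.
The block's first minute is 1800 frames and the rest 1798 each; 7541 frames reaches minute 4, so 49 × 18 + 4 × 2 = 890 labels have been skipped so far.
Adding those back, label number 888659 + 890 = 889549 at 30 labels/s is 29651 s + 19 f = 8 h 14 min 11 s frame 19, i.e. 08:14:11;19.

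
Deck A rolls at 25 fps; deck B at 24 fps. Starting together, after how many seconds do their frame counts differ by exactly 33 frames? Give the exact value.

33 seconds

The gap grows by |24 − 25| = 1 frame per second.
Time for a 33-frame gap: 33 ÷ (1) = 33 s.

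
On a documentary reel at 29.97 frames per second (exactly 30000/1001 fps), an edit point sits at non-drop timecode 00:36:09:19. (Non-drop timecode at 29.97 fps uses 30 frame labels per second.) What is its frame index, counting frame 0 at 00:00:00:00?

Total seconds to the label: (0 × 3600 + 36 × 60 + 9) = 2169.
Frame index = 2169 × 30 + 19 = 65089.

frame 65089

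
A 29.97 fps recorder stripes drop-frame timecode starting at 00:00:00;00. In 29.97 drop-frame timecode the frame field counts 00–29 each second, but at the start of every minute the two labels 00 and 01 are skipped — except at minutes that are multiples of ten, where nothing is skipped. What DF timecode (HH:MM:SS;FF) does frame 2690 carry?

00:01:29;22

Ten DF minutes hold 17982 frames, so frame 2690 lies in block 0 (frames 0–17981) with 2690 frames into that block.
The block's first minute is 1800 frames and the rest 1798 each; 2690 frames reaches minute 1, so 0 × 18 + 1 × 2 = 2 labels have been skipped so far.
Adding those back, label number 2690 + 2 = 2692 at 30 labels/s is 89 s + 22 f = 0 h 1 min 29 s frame 22, i.e. 00:01:29;22.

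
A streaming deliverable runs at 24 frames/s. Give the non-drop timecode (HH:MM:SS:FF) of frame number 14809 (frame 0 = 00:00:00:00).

14809 ÷ 24 = 617 full seconds, remainder 1 frame.
617 s = 0 h 10 min 17 s.
Timecode: 00:10:17:01.

00:10:17:01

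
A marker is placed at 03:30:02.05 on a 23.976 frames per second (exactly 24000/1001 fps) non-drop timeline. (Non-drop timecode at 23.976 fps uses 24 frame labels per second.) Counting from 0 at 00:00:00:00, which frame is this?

frame 302453

Total seconds to the label: (3 × 3600 + 30 × 60 + 2) = 12602.
Frame index = 12602 × 24 + 5 = 302453.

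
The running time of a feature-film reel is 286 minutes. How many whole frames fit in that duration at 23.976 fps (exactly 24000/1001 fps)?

286 min = 17160 s.
Frames = 17160 × 24000/1001 = 2880000/7 ≈ 411428.5714.
Complete frames: 411428.

411428 frames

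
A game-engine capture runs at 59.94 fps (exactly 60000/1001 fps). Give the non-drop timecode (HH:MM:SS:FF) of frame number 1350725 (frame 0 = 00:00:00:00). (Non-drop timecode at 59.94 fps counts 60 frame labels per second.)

06:15:12:05

1350725 ÷ 60 = 22512 full seconds, remainder 5 frames.
22512 s = 6 h 15 min 12 s.
Timecode: 06:15:12:05.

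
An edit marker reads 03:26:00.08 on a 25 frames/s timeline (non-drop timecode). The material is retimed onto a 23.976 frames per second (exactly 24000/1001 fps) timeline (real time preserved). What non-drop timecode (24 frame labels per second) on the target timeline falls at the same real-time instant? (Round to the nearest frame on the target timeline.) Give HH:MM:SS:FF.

Source frame index: (3×3600 + 26×60 + 0) × 25 + 8 = 309008.
Real time: 309008 / (25) = 309008/25 s.
Target frame: (309008/25) × (24000/1001) = 42378240/143 ≈ 296351.329 → 296351.
At 24 labels/s: frame 296351 → 03:25:47:23.

03:25:47:23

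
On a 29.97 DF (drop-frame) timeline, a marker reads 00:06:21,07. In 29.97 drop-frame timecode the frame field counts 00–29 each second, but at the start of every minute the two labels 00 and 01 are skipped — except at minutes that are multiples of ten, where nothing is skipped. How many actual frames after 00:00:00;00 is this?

Complete 10-minute blocks: 0, each 17982 frames → 0.
Remaining 6 whole minutes in the current block: 1800 + 5 × 1798 = 10790 frames.
Within the current minute: 21 × 30 + 7 − 2 = 635 (labels ;00/;01 skipped at this minute). Total = 0 + 10790 + 635 = 11425.

11425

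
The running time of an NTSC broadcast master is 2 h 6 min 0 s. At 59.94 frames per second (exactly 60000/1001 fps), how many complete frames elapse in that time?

2 h 6 min 0 s = 7560 s.
Frames = 7560 × 60000/1001 = 64800000/143 ≈ 453146.8531.
Complete frames: 453146.

453146 frames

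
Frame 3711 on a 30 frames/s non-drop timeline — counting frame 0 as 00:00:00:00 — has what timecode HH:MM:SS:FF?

3711 ÷ 30 = 123 full seconds, remainder 21 frames.
123 s = 0 h 2 min 3 s.
Timecode: 00:02:03:21.

00:02:03:21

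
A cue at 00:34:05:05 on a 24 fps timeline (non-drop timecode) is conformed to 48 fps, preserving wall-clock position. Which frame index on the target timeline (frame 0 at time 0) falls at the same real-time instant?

Source frame index: (0×3600 + 34×60 + 5) × 24 + 5 = 49085.
Real time: 49085 / (24) = 49085/24 s.
Target frame: (49085/24) × (48) = 98170.

frame 98170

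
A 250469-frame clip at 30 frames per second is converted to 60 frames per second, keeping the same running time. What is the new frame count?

Target frames = source frames × (target rate / source rate) = 250469 × (60)/(30) = 250469 × 2 = 500938.

500938 frames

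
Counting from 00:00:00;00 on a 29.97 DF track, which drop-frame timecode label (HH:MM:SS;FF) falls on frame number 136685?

Ten DF minutes hold 17982 frames, so frame 136685 lies in block 7 (frames 125874–143855) with 10811 frames into that block.
The block's first minute is 1800 frames and the rest 1798 each; 10811 frames reaches minute 6, so 7 × 18 + 6 × 2 = 138 labels have been skipped so far.
Adding those back, label number 136685 + 138 = 136823 at 30 labels/s is 4560 s + 23 f = 1 h 16 min 0 s frame 23, i.e. 01:16:00;23.

01:16:00;23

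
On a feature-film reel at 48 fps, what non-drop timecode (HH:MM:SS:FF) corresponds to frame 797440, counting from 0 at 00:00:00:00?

797440 ÷ 48 = 16613 full seconds, remainder 16 frames.
16613 s = 4 h 36 min 53 s.
Timecode: 04:36:53:16.

04:36:53:16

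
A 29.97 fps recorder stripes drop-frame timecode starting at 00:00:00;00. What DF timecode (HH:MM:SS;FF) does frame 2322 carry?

Each 10-minute DF block holds 10 × 60 × 30 − 9 × 2 = 17982 frames. 2322 ÷ 17982 → 0 full blocks, remainder 2322.
Within the partial block the first minute is 1800 frames and each further minute 1798, so 1 further minute boundary passed. Total skipped labels = 18 × 0 + 2 × 1 = 2.
Non-drop label index = 2322 + 2 = 2324; at 30 labels/s that is 00:01:17:14, i.e. DF 00:01:17;14.

00:01:17;14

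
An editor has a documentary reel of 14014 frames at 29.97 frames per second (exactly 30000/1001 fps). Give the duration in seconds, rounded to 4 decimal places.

467.6005 seconds

Running time = 14014 × 1001/30000 = 7014007/15000 s ≈ 467.6005 s.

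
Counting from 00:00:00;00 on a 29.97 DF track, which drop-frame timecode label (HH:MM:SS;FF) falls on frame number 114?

Ten DF minutes hold 17982 frames, so frame 114 lies in block 0 (frames 0–17981) with 114 frames into that block.
The block's first minute is 1800 frames and the rest 1798 each; 114 frames reaches minute 0, so 0 × 18 + 0 × 2 = 0 labels have been skipped so far.
Adding those back, label number 114 + 0 = 114 at 30 labels/s is 3 s + 24 f = 0 h 0 min 3 s frame 24, i.e. 00:00:03;24.

00:00:03;24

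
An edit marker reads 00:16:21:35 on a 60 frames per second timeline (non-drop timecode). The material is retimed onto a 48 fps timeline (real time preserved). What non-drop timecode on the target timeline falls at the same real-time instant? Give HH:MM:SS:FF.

Source frame index: (0×3600 + 16×60 + 21) × 60 + 35 = 58895.
Real time: 58895 / (60) = 11779/12 s.
Target frame: (11779/12) × (48) = 47116.
At 48 labels/s: frame 47116 → 00:16:21:28.

00:16:21:28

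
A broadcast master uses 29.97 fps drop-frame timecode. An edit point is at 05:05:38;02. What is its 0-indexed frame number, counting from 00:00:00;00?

Complete 10-minute blocks: 30, each 17982 frames → 539460.
Remaining 5 whole minutes in the current block: 1800 + 4 × 1798 = 8992 frames.
Within the current minute: 38 × 30 + 2 − 2 = 1140 (labels ;00/;01 skipped at this minute). Total = 539460 + 8992 + 1140 = 549592.

549592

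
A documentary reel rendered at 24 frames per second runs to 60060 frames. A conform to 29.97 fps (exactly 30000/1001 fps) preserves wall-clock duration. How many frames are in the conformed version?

Target frames = source frames × (target rate / source rate) = 60060 × (30000/1001)/(24) = 60060 × 1250/1001 = 75000.

75000 frames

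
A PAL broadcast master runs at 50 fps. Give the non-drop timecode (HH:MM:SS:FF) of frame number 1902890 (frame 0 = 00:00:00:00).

1902890 ÷ 50 = 38057 full seconds, remainder 40 frames.
38057 s = 10 h 34 min 17 s.
Timecode: 10:34:17:40.

10:34:17:40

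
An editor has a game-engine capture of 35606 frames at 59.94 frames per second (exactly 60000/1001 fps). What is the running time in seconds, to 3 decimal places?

594.027 seconds

Running time = 35606 × 1001/60000 = 17820803/30000 s ≈ 594.027 s.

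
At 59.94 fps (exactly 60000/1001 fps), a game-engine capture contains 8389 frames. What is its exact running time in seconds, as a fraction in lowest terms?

Running time = 8389 ÷ (60000/1001) = 8389 × 1001/60000 = 8397389/60000 s.

8397389/60000 seconds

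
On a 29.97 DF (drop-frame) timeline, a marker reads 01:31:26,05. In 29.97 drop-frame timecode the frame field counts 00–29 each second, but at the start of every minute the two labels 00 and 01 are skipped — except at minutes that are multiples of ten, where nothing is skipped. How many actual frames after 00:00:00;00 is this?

Complete 10-minute blocks: 9, each 17982 frames → 161838.
Remaining 1 whole minute in the current block: 1800 + 0 × 1798 = 1800 frames.
Within the current minute: 26 × 30 + 5 − 2 = 783 (labels ;00/;01 skipped at this minute). Total = 161838 + 1800 + 783 = 164421.

164421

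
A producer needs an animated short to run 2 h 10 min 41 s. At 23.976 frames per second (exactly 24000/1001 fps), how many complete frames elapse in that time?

187996 frames

2 h 10 min 41 s = 7841 s.
Frames = 7841 × 24000/1001 = 188184000/1001 ≈ 187996.0040.
Complete frames: 187996.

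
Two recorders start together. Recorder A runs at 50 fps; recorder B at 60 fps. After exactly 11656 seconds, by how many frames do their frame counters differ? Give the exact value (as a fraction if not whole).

A emits 50 × 11656 = 582800 frames; B emits 60 × 11656 = 699360.
Difference = 116560 frames; B is ahead of A.

116560 frames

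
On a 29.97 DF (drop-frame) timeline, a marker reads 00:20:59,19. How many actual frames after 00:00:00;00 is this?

37753

As if non-drop at 30 labels/s: (0 × 3600 + 20 × 60 + 59) × 30 + 19 = 37789.
Minute boundaries passed: 20; those not divisible by 10: 20 − 2 = 18; dropped labels = 2 × 18 = 36.
Actual frame index = 37789 − 36 = 37753.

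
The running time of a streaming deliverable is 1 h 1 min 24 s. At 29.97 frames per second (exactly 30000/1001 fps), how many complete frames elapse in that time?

110409 frames

1 h 1 min 24 s = 3684 s.
Frames = 3684 × 30000/1001 = 110520000/1001 ≈ 110409.5904.
Complete frames: 110409.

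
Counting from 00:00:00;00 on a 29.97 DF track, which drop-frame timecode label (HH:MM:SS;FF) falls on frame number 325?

00:00:10;25

Each 10-minute DF block holds 10 × 60 × 30 − 9 × 2 = 17982 frames. 325 ÷ 17982 → 0 full blocks, remainder 325.
Within the partial block the first minute is 1800 frames and each further minute 1798, so 0 further minute boundaries passed. Total skipped labels = 18 × 0 + 2 × 0 = 0.
Non-drop label index = 325 + 0 = 325; at 30 labels/s that is 00:00:10:25, i.e. DF 00:00:10;25.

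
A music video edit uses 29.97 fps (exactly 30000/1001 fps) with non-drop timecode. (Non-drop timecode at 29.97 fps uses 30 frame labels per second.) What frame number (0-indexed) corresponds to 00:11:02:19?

frame 19879

Total seconds to the label: (0 × 3600 + 11 × 60 + 2) = 662.
Frame index = 662 × 30 + 19 = 19879.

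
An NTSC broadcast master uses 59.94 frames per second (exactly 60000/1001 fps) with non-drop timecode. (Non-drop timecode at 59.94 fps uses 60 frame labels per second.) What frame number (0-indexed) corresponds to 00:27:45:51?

Total seconds to the label: (0 × 3600 + 27 × 60 + 45) = 1665.
Frame index = 1665 × 60 + 51 = 99951.

frame 99951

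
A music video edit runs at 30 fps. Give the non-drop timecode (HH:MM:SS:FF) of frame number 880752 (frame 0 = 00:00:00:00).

880752 ÷ 30 = 29358 full seconds, remainder 12 frames.
29358 s = 8 h 9 min 18 s.
Timecode: 08:09:18:12.

08:09:18:12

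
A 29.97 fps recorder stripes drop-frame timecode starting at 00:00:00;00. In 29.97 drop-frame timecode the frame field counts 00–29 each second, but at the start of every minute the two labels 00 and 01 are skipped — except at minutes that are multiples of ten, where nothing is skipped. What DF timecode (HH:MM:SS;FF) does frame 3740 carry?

Ten DF minutes hold 17982 frames, so frame 3740 lies in block 0 (frames 0–17981) with 3740 frames into that block.
The block's first minute is 1800 frames and the rest 1798 each; 3740 frames reaches minute 2, so 0 × 18 + 2 × 2 = 4 labels have been skipped so far.
Adding those back, label number 3740 + 4 = 3744 at 30 labels/s is 124 s + 24 f = 0 h 2 min 4 s frame 24, i.e. 00:02:04;24.

00:02:04;24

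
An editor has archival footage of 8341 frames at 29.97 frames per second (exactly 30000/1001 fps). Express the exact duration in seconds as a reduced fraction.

Running time = 8341 ÷ (30000/1001) = 8341 × 1001/30000 = 8349341/30000 s.

8349341/30000 seconds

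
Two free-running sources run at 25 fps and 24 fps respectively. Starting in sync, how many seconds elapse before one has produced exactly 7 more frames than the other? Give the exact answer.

The gap grows by |24 − 25| = 1 frame per second.
Time for a 7-frame gap: 7 ÷ (1) = 7 s.

7 seconds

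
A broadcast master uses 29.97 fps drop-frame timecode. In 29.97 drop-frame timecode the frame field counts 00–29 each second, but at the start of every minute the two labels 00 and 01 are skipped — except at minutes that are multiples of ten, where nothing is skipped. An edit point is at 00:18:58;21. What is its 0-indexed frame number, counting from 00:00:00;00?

34127

As if non-drop at 30 labels/s: (0 × 3600 + 18 × 60 + 58) × 30 + 21 = 34161.
Minute boundaries passed: 18; those not divisible by 10: 18 − 1 = 17; dropped labels = 2 × 17 = 34.
Actual frame index = 34161 − 34 = 34127.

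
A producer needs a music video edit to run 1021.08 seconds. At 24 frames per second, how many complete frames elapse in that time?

Frames = 1021.08 × 24 = 612648/25 ≈ 24505.9200.
Complete frames: 24505.

24505 frames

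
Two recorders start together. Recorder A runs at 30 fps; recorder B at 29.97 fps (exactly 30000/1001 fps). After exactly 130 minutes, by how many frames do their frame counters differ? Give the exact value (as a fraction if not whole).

130 min = 7800 s.
A emits 30 × 7800 = 234000 frames; B emits 30000/1001 × 7800 = 18000000/77.
Difference = 18000/77 frames (≈ 233.7662); B is behind A.

18000/77 frames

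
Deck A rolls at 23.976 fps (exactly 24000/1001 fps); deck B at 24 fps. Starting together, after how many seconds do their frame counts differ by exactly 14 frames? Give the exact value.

The gap grows by |24 − 24000/1001| = 24/1001 frames per second.
Time for a 14-frame gap: 14 ÷ (24/1001) = 7007/12 s.

7007/12 seconds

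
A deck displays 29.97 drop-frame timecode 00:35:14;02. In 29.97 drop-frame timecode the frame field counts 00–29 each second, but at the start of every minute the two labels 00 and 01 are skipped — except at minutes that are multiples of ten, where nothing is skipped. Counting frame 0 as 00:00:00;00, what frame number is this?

Complete 10-minute blocks: 3, each 17982 frames → 53946.
Remaining 5 whole minutes in the current block: 1800 + 4 × 1798 = 8992 frames.
Within the current minute: 14 × 30 + 2 − 2 = 420 (labels ;00/;01 skipped at this minute). Total = 53946 + 8992 + 420 = 63358.

63358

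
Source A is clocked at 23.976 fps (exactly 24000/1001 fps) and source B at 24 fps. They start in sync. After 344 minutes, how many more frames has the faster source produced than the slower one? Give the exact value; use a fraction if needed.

344 min = 20640 s.
A emits 24000/1001 × 20640 = 495360000/1001 frames; B emits 24 × 20640 = 495360.
Difference = 495360/1001 frames (≈ 494.8651); B is ahead of A.

495360/1001 frames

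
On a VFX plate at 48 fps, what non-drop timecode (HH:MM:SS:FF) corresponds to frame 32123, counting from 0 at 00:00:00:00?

00:11:09:11

32123 ÷ 48 = 669 full seconds, remainder 11 frames.
669 s = 0 h 11 min 9 s.
Timecode: 00:11:09:11.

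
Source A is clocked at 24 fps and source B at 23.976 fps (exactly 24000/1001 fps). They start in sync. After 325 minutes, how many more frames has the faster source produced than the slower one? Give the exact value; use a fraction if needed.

325 min = 19500 s.
A emits 24 × 19500 = 468000 frames; B emits 24000/1001 × 19500 = 36000000/77.
Difference = 36000/77 frames (≈ 467.5325); B is behind A.

36000/77 frames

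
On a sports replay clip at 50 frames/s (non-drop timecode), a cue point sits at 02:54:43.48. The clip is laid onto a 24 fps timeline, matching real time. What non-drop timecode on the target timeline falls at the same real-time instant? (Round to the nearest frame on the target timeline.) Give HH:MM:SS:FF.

Source frame index: (2×3600 + 54×60 + 43) × 50 + 48 = 524198.
Real time: 524198 / (50) = 262099/25 s.
Target frame: (262099/25) × (24) = 6290376/25 ≈ 251615.040 → 251615.
At 24 labels/s: frame 251615 → 02:54:43:23.

02:54:43:23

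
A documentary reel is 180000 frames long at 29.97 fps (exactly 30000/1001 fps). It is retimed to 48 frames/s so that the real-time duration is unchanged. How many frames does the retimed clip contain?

Target frames = source frames × (target rate / source rate) = 180000 × (48)/(30000/1001) = 180000 × 1001/625 = 288288.

288288 frames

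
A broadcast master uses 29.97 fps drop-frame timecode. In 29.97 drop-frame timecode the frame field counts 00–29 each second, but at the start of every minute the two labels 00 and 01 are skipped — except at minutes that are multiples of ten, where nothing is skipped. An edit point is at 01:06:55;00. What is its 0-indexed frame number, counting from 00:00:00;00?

Complete 10-minute blocks: 6, each 17982 frames → 107892.
Remaining 6 whole minutes in the current block: 1800 + 5 × 1798 = 10790 frames.
Within the current minute: 55 × 30 + 0 − 2 = 1648 (labels ;00/;01 skipped at this minute). Total = 107892 + 10790 + 1648 = 120330.

120330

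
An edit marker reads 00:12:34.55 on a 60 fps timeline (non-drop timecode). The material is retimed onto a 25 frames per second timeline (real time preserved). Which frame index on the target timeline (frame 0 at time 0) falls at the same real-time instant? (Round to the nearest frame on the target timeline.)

frame 18873

Source frame index: (0×3600 + 12×60 + 34) × 60 + 55 = 45295.
Real time: 45295 / (60) = 9059/12 s.
Target frame: (9059/12) × (25) = 226475/12 ≈ 18872.917 → 18873.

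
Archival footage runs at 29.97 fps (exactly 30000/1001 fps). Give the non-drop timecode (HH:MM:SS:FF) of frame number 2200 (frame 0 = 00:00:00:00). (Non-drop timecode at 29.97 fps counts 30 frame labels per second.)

2200 ÷ 30 = 73 full seconds, remainder 10 frames.
73 s = 0 h 1 min 13 s.
Timecode: 00:01:13:10.

00:01:13:10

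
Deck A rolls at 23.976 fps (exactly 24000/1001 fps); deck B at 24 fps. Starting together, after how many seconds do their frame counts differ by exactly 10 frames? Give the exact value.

The gap grows by |24 − 24000/1001| = 24/1001 frames per second.
Time for a 10-frame gap: 10 ÷ (24/1001) = 5005/12 s.

5005/12 seconds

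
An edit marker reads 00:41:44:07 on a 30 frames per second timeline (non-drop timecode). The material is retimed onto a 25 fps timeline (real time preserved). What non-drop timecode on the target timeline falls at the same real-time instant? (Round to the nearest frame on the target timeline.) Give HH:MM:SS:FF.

Source frame index: (0×3600 + 41×60 + 44) × 30 + 7 = 75127.
Real time: 75127 / (30) = 75127/30 s.
Target frame: (75127/30) × (25) = 375635/6 ≈ 62605.833 → 62606.
At 25 labels/s: frame 62606 → 00:41:44:06.

00:41:44:06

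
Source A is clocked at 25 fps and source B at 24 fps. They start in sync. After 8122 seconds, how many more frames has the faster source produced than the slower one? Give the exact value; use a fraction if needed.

A emits 25 × 8122 = 203050 frames; B emits 24 × 8122 = 194928.
Difference = 8122 frames; B is behind A.

8122 frames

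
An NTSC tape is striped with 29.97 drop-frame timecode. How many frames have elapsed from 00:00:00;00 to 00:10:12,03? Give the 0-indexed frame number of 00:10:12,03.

18345

Complete 10-minute blocks: 1, each 17982 frames → 17982.
Remaining 0 whole minutes in the current block: 0 frames.
Within the current minute: 12 × 30 + 3 = 363. Total = 17982 + 0 + 363 = 18345.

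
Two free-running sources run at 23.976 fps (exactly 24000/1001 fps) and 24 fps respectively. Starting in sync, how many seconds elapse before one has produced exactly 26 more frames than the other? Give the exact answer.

13013/12 seconds

The gap grows by |24 − 24000/1001| = 24/1001 frames per second.
Time for a 26-frame gap: 26 ÷ (24/1001) = 13013/12 s.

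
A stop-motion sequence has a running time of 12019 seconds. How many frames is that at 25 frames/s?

300475 frames

Frames = 12019 × 25 = 300475.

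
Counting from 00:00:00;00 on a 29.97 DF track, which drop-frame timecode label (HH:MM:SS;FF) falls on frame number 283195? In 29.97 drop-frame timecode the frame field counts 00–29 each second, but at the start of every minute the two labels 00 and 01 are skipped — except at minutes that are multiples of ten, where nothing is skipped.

02:37:29;09

Ten DF minutes hold 17982 frames, so frame 283195 lies in block 15 (frames 269730–287711) with 13465 frames into that block.
The block's first minute is 1800 frames and the rest 1798 each; 13465 frames reaches minute 7, so 15 × 18 + 7 × 2 = 284 labels have been skipped so far.
Adding those back, label number 283195 + 284 = 283479 at 30 labels/s is 9449 s + 9 f = 2 h 37 min 29 s frame 9, i.e. 02:37:29;09.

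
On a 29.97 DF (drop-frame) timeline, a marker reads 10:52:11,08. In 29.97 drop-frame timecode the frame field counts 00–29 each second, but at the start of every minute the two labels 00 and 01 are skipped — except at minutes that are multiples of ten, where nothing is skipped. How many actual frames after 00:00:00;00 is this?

As if non-drop at 30 labels/s: (10 × 3600 + 52 × 60 + 11) × 30 + 8 = 1173938.
Minute boundaries passed: 652; those not divisible by 10: 652 − 65 = 587; dropped labels = 2 × 587 = 1174.
Actual frame index = 1173938 − 1174 = 1172764.

1172764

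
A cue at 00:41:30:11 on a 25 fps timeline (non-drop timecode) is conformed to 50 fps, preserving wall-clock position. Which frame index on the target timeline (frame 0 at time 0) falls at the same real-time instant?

frame 124522

Source frame index: (0×3600 + 41×60 + 30) × 25 + 11 = 62261.
Real time: 62261 / (25) = 62261/25 s.
Target frame: (62261/25) × (50) = 124522.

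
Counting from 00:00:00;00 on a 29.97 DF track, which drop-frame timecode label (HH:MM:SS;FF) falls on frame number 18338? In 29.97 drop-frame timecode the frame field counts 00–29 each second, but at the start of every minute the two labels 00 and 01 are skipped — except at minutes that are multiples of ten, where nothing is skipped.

00:10:11;26

Each 10-minute DF block holds 10 × 60 × 30 − 9 × 2 = 17982 frames. 18338 ÷ 17982 → 1 full block, remainder 356.
Within the partial block the first minute is 1800 frames and each further minute 1798, so 0 further minute boundaries passed. Total skipped labels = 18 × 1 + 2 × 0 = 18.
Non-drop label index = 18338 + 18 = 18356; at 30 labels/s that is 00:10:11:26, i.e. DF 00:10:11;26.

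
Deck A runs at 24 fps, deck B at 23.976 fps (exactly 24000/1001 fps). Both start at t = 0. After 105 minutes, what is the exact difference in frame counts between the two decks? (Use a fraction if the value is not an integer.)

21600/143 frames

105 min = 6300 s.
A emits 24 × 6300 = 151200 frames; B emits 24000/1001 × 6300 = 21600000/143.
Difference = 21600/143 frames (≈ 151.0490); B is behind A.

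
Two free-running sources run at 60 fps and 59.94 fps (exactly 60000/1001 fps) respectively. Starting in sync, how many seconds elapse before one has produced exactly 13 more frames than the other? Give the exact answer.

13013/60 seconds

The gap grows by |60000/1001 − 60| = 60/1001 frames per second.
Time for a 13-frame gap: 13 ÷ (60/1001) = 13013/60 s.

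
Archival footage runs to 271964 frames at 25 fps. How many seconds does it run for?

10878.56 seconds

Running time = 271964 / (25) = 10878.56 s.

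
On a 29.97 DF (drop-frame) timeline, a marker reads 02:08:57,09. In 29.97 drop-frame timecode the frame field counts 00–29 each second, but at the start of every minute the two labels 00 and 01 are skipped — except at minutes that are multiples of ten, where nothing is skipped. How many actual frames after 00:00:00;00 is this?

Complete 10-minute blocks: 12, each 17982 frames → 215784.
Remaining 8 whole minutes in the current block: 1800 + 7 × 1798 = 14386 frames.
Within the current minute: 57 × 30 + 9 − 2 = 1717 (labels ;00/;01 skipped at this minute). Total = 215784 + 14386 + 1717 = 231887.

231887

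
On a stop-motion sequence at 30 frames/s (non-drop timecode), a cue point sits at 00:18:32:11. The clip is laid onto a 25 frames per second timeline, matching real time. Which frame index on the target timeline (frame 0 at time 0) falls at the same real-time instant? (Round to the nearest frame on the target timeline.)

Source frame index: (0×3600 + 18×60 + 32) × 30 + 11 = 33371.
Real time: 33371 / (30) = 33371/30 s.
Target frame: (33371/30) × (25) = 166855/6 ≈ 27809.167 → 27809.

frame 27809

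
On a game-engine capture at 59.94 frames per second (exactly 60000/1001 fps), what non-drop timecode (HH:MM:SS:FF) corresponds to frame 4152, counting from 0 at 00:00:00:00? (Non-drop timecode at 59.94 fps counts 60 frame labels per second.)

4152 ÷ 60 = 69 full seconds, remainder 12 frames.
69 s = 0 h 1 min 9 s.
Timecode: 00:01:09:12.

00:01:09:12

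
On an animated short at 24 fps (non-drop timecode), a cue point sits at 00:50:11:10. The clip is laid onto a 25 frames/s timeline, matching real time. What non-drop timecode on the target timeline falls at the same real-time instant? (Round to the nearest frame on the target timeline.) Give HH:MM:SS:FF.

00:50:11:10

Source frame index: (0×3600 + 50×60 + 11) × 24 + 10 = 72274.
Real time: 72274 / (24) = 36137/12 s.
Target frame: (36137/12) × (25) = 903425/12 ≈ 75285.417 → 75285.
At 25 labels/s: frame 75285 → 00:50:11:10.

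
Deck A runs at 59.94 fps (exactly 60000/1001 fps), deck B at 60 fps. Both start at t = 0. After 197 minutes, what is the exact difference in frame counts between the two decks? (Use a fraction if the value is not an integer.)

709200/1001 frames

197 min = 11820 s.
A emits 60000/1001 × 11820 = 709200000/1001 frames; B emits 60 × 11820 = 709200.
Difference = 709200/1001 frames (≈ 708.4915); B is ahead of A.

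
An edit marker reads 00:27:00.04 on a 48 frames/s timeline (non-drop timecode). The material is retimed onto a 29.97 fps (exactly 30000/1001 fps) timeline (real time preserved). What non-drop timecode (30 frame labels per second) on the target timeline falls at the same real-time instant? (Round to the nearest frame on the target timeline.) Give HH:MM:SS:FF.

00:26:58:14

Source frame index: (0×3600 + 27×60 + 0) × 48 + 4 = 77764.
Real time: 77764 / (48) = 19441/12 s.
Target frame: (19441/12) × (30000/1001) = 48602500/1001 ≈ 48553.946 → 48554.
At 30 labels/s: frame 48554 → 00:26:58:14.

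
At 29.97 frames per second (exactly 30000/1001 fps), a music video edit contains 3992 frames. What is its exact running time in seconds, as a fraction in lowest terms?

499499/3750 seconds

Running time = 3992 ÷ (30000/1001) = 3992 × 1001/30000 = 499499/3750 s.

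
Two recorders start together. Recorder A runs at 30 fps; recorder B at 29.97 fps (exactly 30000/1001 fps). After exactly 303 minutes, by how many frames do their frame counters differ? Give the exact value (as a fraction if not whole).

545400/1001 frames

303 min = 18180 s.
A emits 30 × 18180 = 545400 frames; B emits 30000/1001 × 18180 = 545400000/1001.
Difference = 545400/1001 frames (≈ 544.8551); B is behind A.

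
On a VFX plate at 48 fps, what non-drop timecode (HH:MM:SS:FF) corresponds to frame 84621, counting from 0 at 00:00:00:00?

84621 ÷ 48 = 1762 full seconds, remainder 45 frames.
1762 s = 0 h 29 min 22 s.
Timecode: 00:29:22:45.

00:29:22:45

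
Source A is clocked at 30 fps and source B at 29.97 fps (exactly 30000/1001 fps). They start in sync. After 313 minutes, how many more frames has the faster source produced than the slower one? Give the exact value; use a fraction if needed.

563400/1001 frames

313 min = 18780 s.
A emits 30 × 18780 = 563400 frames; B emits 30000/1001 × 18780 = 563400000/1001.
Difference = 563400/1001 frames (≈ 562.8372); B is behind A.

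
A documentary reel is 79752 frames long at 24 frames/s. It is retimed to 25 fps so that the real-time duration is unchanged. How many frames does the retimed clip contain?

83075 frames

Target frames = source frames × (target rate / source rate) = 79752 × (25)/(24) = 79752 × 25/24 = 83075.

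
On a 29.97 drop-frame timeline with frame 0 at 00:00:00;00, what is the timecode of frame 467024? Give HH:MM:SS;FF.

Ten DF minutes hold 17982 frames, so frame 467024 lies in block 25 (frames 449550–467531) with 17474 frames into that block.
The block's first minute is 1800 frames and the rest 1798 each; 17474 frames reaches minute 9, so 25 × 18 + 9 × 2 = 468 labels have been skipped so far.
Adding those back, label number 467024 + 468 = 467492 at 30 labels/s is 15583 s + 2 f = 4 h 19 min 43 s frame 2, i.e. 04:19:43;02.

04:19:43;02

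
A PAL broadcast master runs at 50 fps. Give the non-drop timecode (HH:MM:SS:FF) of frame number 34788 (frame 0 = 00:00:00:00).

34788 ÷ 50 = 695 full seconds, remainder 38 frames.
695 s = 0 h 11 min 35 s.
Timecode: 00:11:35:38.

00:11:35:38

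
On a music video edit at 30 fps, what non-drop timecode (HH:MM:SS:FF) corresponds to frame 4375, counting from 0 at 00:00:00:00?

4375 ÷ 30 = 145 full seconds, remainder 25 frames.
145 s = 0 h 2 min 25 s.
Timecode: 00:02:25:25.

00:02:25:25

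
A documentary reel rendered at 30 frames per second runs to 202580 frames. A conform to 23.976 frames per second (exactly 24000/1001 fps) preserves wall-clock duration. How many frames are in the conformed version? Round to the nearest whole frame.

Frames at target rate = 202580 × (24000/1001) / (30) = 23152000/143 ≈ 161902.098.
Nearest whole frame: 161902.

161902 frames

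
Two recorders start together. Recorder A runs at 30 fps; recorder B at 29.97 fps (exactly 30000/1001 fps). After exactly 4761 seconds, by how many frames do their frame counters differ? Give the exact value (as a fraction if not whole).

142830/1001 frames

A emits 30 × 4761 = 142830 frames; B emits 30000/1001 × 4761 = 142830000/1001.
Difference = 142830/1001 frames (≈ 142.6873); B is behind A.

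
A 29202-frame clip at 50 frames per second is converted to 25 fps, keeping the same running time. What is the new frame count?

14601 frames

Target frames = source frames × (target rate / source rate) = 29202 × (25)/(50) = 29202 × 1/2 = 14601.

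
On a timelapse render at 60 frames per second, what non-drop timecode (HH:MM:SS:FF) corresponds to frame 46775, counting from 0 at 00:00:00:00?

00:12:59:35

46775 ÷ 60 = 779 full seconds, remainder 35 frames.
779 s = 0 h 12 min 59 s.
Timecode: 00:12:59:35.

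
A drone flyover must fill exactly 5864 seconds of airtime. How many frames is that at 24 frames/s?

Frames = 5864 × 24 = 140736.

140736 frames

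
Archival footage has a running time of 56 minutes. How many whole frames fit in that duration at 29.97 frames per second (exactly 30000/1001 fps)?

56 min = 3360 s.
Frames = 3360 × 30000/1001 = 14400000/143 ≈ 100699.3007.
Complete frames: 100699.

100699 frames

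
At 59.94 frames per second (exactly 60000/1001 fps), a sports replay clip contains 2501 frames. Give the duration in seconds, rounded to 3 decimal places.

41.725 seconds

Running time = 2501 × 1001/60000 = 2503501/60000 s ≈ 41.725 s.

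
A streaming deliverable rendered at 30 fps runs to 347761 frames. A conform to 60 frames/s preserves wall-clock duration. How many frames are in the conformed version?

Target frames = source frames × (target rate / source rate) = 347761 × (60)/(30) = 347761 × 2 = 695522.

695522 frames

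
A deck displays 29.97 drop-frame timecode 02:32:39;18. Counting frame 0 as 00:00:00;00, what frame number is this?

As if non-drop at 30 labels/s: (2 × 3600 + 32 × 60 + 39) × 30 + 18 = 274788.
Minute boundaries passed: 152; those not divisible by 10: 152 − 15 = 137; dropped labels = 2 × 137 = 274.
Actual frame index = 274788 − 274 = 274514.

274514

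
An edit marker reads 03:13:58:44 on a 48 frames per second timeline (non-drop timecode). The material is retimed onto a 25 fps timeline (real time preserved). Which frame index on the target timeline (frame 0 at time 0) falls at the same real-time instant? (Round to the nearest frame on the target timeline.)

Source frame index: (3×3600 + 13×60 + 58) × 48 + 44 = 558668.
Real time: 558668 / (48) = 139667/12 s.
Target frame: (139667/12) × (25) = 3491675/12 ≈ 290972.917 → 290973.

frame 290973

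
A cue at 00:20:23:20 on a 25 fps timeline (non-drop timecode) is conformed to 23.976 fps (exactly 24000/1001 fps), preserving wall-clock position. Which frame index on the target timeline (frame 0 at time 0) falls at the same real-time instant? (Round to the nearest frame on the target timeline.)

frame 29342

Source frame index: (0×3600 + 20×60 + 23) × 25 + 20 = 30595.
Real time: 30595 / (25) = 6119/5 s.
Target frame: (6119/5) × (24000/1001) = 29371200/1001 ≈ 29341.858 → 29342.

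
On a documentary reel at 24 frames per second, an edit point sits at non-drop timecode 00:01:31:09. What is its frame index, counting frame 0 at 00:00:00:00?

Total seconds to the label: (0 × 3600 + 1 × 60 + 31) = 91.
Frame index = 91 × 24 + 9 = 2193.

frame 2193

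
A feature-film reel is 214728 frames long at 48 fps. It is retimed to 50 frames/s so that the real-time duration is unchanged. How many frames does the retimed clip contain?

Target frames = source frames × (target rate / source rate) = 214728 × (50)/(48) = 214728 × 25/24 = 223675.

223675 frames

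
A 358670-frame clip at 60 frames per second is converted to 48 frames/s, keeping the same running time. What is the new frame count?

286936 frames

Target frames = source frames × (target rate / source rate) = 358670 × (48)/(60) = 358670 × 4/5 = 286936.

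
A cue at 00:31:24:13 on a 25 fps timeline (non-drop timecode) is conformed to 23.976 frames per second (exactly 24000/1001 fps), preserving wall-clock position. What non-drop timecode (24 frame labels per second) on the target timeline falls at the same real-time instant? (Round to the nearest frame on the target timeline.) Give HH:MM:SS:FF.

Source frame index: (0×3600 + 31×60 + 24) × 25 + 13 = 47113.
Real time: 47113 / (25) = 47113/25 s.
Target frame: (47113/25) × (24000/1001) = 4111680/91 ≈ 45183.297 → 45183.
At 24 labels/s: frame 45183 → 00:31:22:15.

00:31:22:15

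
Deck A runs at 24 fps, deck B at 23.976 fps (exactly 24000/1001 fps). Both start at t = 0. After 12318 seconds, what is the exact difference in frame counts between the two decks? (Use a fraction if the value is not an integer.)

A emits 24 × 12318 = 295632 frames; B emits 24000/1001 × 12318 = 295632000/1001.
Difference = 295632/1001 frames (≈ 295.3367); B is behind A.

295632/1001 frames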